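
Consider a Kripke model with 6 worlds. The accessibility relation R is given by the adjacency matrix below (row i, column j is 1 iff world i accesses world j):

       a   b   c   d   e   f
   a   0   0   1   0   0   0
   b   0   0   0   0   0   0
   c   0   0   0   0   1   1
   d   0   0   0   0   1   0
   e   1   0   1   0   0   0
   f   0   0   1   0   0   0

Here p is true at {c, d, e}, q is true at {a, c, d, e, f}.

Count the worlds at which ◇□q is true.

5

a: successors {c}; □q there: c:T. ✓
b: no successors, so ◇□q fails. ✗
c: successors {e, f}; □q there: e:T, f:T. ✓
d: successors {e}; □q there: e:T. ✓
e: successors {a, c}; □q there: a:T, c:T. ✓
f: successors {c}; □q there: c:T. ✓
Satisfying worlds: {a, c, d, e, f}.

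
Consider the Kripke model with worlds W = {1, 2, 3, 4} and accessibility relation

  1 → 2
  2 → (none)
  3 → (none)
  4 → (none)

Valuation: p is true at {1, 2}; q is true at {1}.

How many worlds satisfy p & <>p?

1

1: p is T, <>p is T. ✓
2: p is T, <>p is F. ✗
3: p is F, <>p is F. ✗
4: p is F, <>p is F. ✗
Satisfying worlds: {1}.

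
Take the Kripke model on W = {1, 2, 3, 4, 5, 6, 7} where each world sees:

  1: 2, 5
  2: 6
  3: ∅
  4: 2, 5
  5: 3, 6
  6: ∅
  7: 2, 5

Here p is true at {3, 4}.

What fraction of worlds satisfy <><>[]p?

1: successors {2, 5}; <>[]p there: 2:T, 5:T. ✓
2: successors {6}; <>[]p there: 6:F. ✗
3: no successors, so <><>[]p fails. ✗
4: successors {2, 5}; <>[]p there: 2:T, 5:T. ✓
5: successors {3, 6}; <>[]p there: 3:F, 6:F. ✗
6: no successors, so <><>[]p fails. ✗
7: successors {2, 5}; <>[]p there: 2:T, 5:T. ✓
That's 3 of 7 worlds, so 3/7.

3/7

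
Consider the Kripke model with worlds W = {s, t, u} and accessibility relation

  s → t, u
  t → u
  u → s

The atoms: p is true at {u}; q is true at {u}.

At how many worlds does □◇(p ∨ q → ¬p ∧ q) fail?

1

s: successors {t, u}; ◇(p ∨ q → ¬p ∧ q) there: t:F, u:T. ✗
t: successors {u}; ◇(p ∨ q → ¬p ∧ q) there: u:T. ✓
u: successors {s}; ◇(p ∨ q → ¬p ∧ q) there: s:T. ✓
Satisfying worlds: {t, u}.
So □◇(p ∨ q → ¬p ∧ q) fails at the other 1 world.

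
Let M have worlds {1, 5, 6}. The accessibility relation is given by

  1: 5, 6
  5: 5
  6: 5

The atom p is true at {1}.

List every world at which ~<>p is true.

{1, 5, 6}

1: <>p is F. ✓
5: <>p is F. ✓
6: <>p is F. ✓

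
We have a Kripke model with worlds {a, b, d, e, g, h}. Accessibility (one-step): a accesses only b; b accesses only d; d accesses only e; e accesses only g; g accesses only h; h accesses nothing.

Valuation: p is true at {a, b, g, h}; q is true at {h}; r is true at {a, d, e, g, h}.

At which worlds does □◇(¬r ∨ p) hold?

{d, e, h}

a: successors {b}; ◇(¬r ∨ p) there: b:F. ✗
b: successors {d}; ◇(¬r ∨ p) there: d:F. ✗
d: successors {e}; ◇(¬r ∨ p) there: e:T. ✓
e: successors {g}; ◇(¬r ∨ p) there: g:T. ✓
g: successors {h}; ◇(¬r ∨ p) there: h:F. ✗
h: no successors, so □◇(¬r ∨ p) holds vacuously. ✓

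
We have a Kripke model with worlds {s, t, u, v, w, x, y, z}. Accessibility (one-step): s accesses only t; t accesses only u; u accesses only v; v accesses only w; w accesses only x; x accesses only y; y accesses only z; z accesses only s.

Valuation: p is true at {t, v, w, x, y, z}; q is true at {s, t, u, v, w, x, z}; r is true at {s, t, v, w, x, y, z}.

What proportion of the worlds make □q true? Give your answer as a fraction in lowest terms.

7/8

s: successors {t}; q there: t:T. ✓
t: successors {u}; q there: u:T. ✓
u: successors {v}; q there: v:T. ✓
v: successors {w}; q there: w:T. ✓
w: successors {x}; q there: x:T. ✓
x: successors {y}; q there: y:F. ✗
y: successors {z}; q there: z:T. ✓
z: successors {s}; q there: s:T. ✓
That's 7 of 8 worlds, so 7/8.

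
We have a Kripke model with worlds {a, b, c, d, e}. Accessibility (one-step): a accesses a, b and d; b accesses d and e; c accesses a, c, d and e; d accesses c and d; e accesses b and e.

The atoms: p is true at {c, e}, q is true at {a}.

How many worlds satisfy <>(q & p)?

0

a: successors {a, b, d}; q & p there: a:F, b:F, d:F. ✗
b: successors {d, e}; q & p there: d:F, e:F. ✗
c: successors {a, c, d, e}; q & p there: a:F, c:F, d:F, e:F. ✗
d: successors {c, d}; q & p there: c:F, d:F. ✗
e: successors {b, e}; q & p there: b:F, e:F. ✗
Satisfying worlds: ∅.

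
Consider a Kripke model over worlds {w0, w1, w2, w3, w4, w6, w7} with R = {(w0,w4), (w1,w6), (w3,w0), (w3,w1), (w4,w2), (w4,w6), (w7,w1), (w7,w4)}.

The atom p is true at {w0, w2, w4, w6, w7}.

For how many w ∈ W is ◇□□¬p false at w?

2

w0: successors {w4}; □□¬p there: w4:T. ✓
w1: successors {w6}; □□¬p there: w6:T. ✓
w2: no successors, so ◇□□¬p fails. ✗
w3: successors {w0, w1}; □□¬p there: w0:F, w1:T. ✓
w4: successors {w2, w6}; □□¬p there: w2:T, w6:T. ✓
w6: no successors, so ◇□□¬p fails. ✗
w7: successors {w1, w4}; □□¬p there: w1:T, w4:T. ✓
Satisfying worlds: {w0, w1, w3, w4, w7}.
So ◇□□¬p fails at the other 2 worlds.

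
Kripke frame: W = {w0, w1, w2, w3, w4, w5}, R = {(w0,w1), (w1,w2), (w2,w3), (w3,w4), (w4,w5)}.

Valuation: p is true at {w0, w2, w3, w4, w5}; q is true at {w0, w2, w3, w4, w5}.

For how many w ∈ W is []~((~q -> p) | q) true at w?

w0: successors {w1}; ~((~q -> p) | q) there: w1:T. ✓
w1: successors {w2}; ~((~q -> p) | q) there: w2:F. ✗
w2: successors {w3}; ~((~q -> p) | q) there: w3:F. ✗
w3: successors {w4}; ~((~q -> p) | q) there: w4:F. ✗
w4: successors {w5}; ~((~q -> p) | q) there: w5:F. ✗
w5: no successors, so []~((~q -> p) | q) holds vacuously. ✓
Satisfying worlds: {w0, w5}.

2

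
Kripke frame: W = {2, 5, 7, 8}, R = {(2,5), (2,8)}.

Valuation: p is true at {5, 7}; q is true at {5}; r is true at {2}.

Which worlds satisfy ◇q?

{2}

2: successors {5, 8}; q there: 5:T, 8:F. ✓
5: no successors, so ◇q fails. ✗
7: no successors, so ◇q fails. ✗
8: no successors, so ◇q fails. ✗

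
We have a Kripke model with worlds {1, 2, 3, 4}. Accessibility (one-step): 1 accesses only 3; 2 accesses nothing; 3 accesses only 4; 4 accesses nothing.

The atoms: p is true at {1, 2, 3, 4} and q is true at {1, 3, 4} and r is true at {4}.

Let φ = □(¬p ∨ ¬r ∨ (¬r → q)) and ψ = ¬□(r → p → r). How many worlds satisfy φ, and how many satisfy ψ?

4 and 0

For □(¬p ∨ ¬r ∨ (¬r → q)):
1: successors {3}; ¬p ∨ ¬r ∨ (¬r → q) there: 3:T. ✓
2: no successors, so □(¬p ∨ ¬r ∨ (¬r → q)) holds vacuously. ✓
3: successors {4}; ¬p ∨ ¬r ∨ (¬r → q) there: 4:T. ✓
4: no successors, so □(¬p ∨ ¬r ∨ (¬r → q)) holds vacuously. ✓
— 4 worlds.
For ¬□(r → p → r):
1: □(r → p → r) is T. ✗
2: □(r → p → r) is T. ✗
3: □(r → p → r) is T. ✗
4: □(r → p → r) is T. ✗
— 0 worlds.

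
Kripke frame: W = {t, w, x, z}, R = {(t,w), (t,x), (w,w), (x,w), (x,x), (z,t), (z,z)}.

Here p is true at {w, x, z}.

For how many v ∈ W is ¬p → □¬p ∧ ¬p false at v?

t: ¬p is T, □¬p ∧ ¬p is F. ✗
w: ¬p is F, □¬p ∧ ¬p is F. ✓
x: ¬p is F, □¬p ∧ ¬p is F. ✓
z: ¬p is F, □¬p ∧ ¬p is F. ✓
Satisfying worlds: {w, x, z}.
So ¬p → □¬p ∧ ¬p fails at the other 1 world.

1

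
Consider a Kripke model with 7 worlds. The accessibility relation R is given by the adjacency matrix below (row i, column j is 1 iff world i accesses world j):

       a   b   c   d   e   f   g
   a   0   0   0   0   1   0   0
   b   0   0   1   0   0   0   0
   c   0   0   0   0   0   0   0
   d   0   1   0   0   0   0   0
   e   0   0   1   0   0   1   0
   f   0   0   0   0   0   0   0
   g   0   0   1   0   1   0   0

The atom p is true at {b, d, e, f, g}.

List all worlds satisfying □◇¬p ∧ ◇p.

{a, d}

a: □◇¬p is T, ◇p is T. ✓
b: □◇¬p is F, ◇p is F. ✗
c: □◇¬p is T, ◇p is F. ✗
d: □◇¬p is T, ◇p is T. ✓
e: □◇¬p is F, ◇p is T. ✗
f: □◇¬p is T, ◇p is F. ✗
g: □◇¬p is F, ◇p is T. ✗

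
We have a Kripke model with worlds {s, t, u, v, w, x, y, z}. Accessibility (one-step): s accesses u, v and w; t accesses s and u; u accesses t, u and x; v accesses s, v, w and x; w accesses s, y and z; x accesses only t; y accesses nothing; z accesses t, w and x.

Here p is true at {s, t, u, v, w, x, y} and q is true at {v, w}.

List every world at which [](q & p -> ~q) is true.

s: successors {u, v, w}; q & p -> ~q there: u:T, v:F, w:F. ✗
t: successors {s, u}; q & p -> ~q there: s:T, u:T. ✓
u: successors {t, u, x}; q & p -> ~q there: t:T, u:T, x:T. ✓
v: successors {s, v, w, x}; q & p -> ~q there: s:T, v:F, w:F, x:T. ✗
w: successors {s, y, z}; q & p -> ~q there: s:T, y:T, z:T. ✓
x: successors {t}; q & p -> ~q there: t:T. ✓
y: no successors, so [](q & p -> ~q) holds vacuously. ✓
z: successors {t, w, x}; q & p -> ~q there: t:T, w:F, x:T. ✗

{t, u, w, x, y}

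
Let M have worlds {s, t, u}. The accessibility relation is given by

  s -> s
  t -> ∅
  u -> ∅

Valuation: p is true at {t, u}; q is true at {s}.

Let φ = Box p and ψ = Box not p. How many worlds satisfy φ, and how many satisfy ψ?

For Box p:
s: successors {s}; p there: s:F. ✗
t: no successors, so Box p holds vacuously. ✓
u: no successors, so Box p holds vacuously. ✓
— 2 worlds.
For Box not p:
s: successors {s}; not p there: s:T. ✓
t: no successors, so Box not p holds vacuously. ✓
u: no successors, so Box not p holds vacuously. ✓
— 3 worlds.

2 and 3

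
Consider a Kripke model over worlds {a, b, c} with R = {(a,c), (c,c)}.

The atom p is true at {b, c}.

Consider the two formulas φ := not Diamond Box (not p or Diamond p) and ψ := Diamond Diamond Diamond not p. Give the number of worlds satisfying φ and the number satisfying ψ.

1 and 0

For not Diamond Box (not p or Diamond p):
a: Diamond Box (not p or Diamond p) is T. ✗
b: Diamond Box (not p or Diamond p) is F. ✓
c: Diamond Box (not p or Diamond p) is T. ✗
— 1 world.
For Diamond Diamond Diamond not p:
a: successors {c}; Diamond Diamond not p there: c:F. ✗
b: no successors, so Diamond Diamond Diamond not p fails. ✗
c: successors {c}; Diamond Diamond not p there: c:F. ✗
— 0 worlds.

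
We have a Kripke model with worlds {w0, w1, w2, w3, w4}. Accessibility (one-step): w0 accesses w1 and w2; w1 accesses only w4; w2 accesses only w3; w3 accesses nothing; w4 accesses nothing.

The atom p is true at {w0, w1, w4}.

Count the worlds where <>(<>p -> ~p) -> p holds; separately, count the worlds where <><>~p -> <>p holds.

For <>(<>p -> ~p) -> p:
w0: <>(<>p -> ~p) is T, p is T. ✓
w1: <>(<>p -> ~p) is T, p is T. ✓
w2: <>(<>p -> ~p) is T, p is F. ✗
w3: <>(<>p -> ~p) is F, p is F. ✓
w4: <>(<>p -> ~p) is F, p is T. ✓
— 4 worlds.
For <><>~p -> <>p:
w0: <><>~p is T, <>p is T. ✓
w1: <><>~p is F, <>p is T. ✓
w2: <><>~p is F, <>p is F. ✓
w3: <><>~p is F, <>p is F. ✓
w4: <><>~p is F, <>p is F. ✓
— 5 worlds.

4 and 5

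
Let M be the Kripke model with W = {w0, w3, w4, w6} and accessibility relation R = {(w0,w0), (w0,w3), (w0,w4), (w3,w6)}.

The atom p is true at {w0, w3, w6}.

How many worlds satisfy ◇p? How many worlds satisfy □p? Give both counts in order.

2 and 3

For ◇p:
w0: successors {w0, w3, w4}; p there: w0:T, w3:T, w4:F. ✓
w3: successors {w6}; p there: w6:T. ✓
w4: no successors, so ◇p fails. ✗
w6: no successors, so ◇p fails. ✗
— 2 worlds.
For □p:
w0: successors {w0, w3, w4}; p there: w0:T, w3:T, w4:F. ✗
w3: successors {w6}; p there: w6:T. ✓
w4: no successors, so □p holds vacuously. ✓
w6: no successors, so □p holds vacuously. ✓
— 3 worlds.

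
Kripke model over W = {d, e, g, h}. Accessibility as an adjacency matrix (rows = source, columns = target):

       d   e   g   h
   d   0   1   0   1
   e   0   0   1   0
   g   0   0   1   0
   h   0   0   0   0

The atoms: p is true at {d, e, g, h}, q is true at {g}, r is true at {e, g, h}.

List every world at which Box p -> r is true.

d: Box p is T, r is F. ✗
e: Box p is T, r is T. ✓
g: Box p is T, r is T. ✓
h: Box p is T, r is T. ✓

{e, g, h}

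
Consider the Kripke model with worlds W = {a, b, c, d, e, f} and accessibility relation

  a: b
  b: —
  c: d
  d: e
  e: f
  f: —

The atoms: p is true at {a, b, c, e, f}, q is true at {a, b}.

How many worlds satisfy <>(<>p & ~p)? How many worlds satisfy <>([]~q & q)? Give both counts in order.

1 and 1

For <>(<>p & ~p):
a: successors {b}; <>p & ~p there: b:F. ✗
b: no successors, so <>(<>p & ~p) fails. ✗
c: successors {d}; <>p & ~p there: d:T. ✓
d: successors {e}; <>p & ~p there: e:F. ✗
e: successors {f}; <>p & ~p there: f:F. ✗
f: no successors, so <>(<>p & ~p) fails. ✗
— 1 world.
For <>([]~q & q):
a: successors {b}; []~q & q there: b:T. ✓
b: no successors, so <>([]~q & q) fails. ✗
c: successors {d}; []~q & q there: d:F. ✗
d: successors {e}; []~q & q there: e:F. ✗
e: successors {f}; []~q & q there: f:F. ✗
f: no successors, so <>([]~q & q) fails. ✗
— 1 world.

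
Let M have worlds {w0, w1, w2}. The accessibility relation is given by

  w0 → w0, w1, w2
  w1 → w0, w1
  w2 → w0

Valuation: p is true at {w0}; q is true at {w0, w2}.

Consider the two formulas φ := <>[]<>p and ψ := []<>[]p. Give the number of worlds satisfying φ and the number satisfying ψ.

For <>[]<>p:
w0: successors {w0, w1, w2}; []<>p there: w0:T, w1:T, w2:T. ✓
w1: successors {w0, w1}; []<>p there: w0:T, w1:T. ✓
w2: successors {w0}; []<>p there: w0:T. ✓
— 3 worlds.
For []<>[]p:
w0: successors {w0, w1, w2}; <>[]p there: w0:T, w1:F, w2:F. ✗
w1: successors {w0, w1}; <>[]p there: w0:T, w1:F. ✗
w2: successors {w0}; <>[]p there: w0:T. ✓
— 1 world.

3 and 1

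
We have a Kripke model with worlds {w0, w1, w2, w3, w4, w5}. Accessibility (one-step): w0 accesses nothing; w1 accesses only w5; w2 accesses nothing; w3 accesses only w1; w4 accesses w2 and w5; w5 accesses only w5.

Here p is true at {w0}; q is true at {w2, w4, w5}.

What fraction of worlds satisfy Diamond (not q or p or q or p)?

2/3

w0: no successors, so Diamond (not q or p or q or p) fails. ✗
w1: successors {w5}; not q or p or q or p there: w5:T. ✓
w2: no successors, so Diamond (not q or p or q or p) fails. ✗
w3: successors {w1}; not q or p or q or p there: w1:T. ✓
w4: successors {w2, w5}; not q or p or q or p there: w2:T, w5:T. ✓
w5: successors {w5}; not q or p or q or p there: w5:T. ✓
That's 4 of 6 worlds, so 4/6 = 2/3.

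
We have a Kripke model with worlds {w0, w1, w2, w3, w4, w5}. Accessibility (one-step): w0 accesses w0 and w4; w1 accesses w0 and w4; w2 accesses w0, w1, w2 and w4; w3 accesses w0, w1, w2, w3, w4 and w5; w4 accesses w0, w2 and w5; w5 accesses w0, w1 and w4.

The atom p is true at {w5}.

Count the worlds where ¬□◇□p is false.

w0: □◇□p is F. ✓
w1: □◇□p is F. ✓
w2: □◇□p is F. ✓
w3: □◇□p is F. ✓
w4: □◇□p is F. ✓
w5: □◇□p is F. ✓
Satisfying worlds: {w0, w1, w2, w3, w4, w5}.
So ¬□◇□p fails at the other 0 worlds.

0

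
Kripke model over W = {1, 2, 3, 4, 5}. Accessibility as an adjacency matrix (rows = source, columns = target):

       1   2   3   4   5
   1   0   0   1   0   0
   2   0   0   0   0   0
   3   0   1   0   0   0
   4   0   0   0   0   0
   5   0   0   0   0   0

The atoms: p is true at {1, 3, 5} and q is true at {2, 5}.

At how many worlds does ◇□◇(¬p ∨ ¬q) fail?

1: successors {3}; □◇(¬p ∨ ¬q) there: 3:F. ✗
2: no successors, so ◇□◇(¬p ∨ ¬q) fails. ✗
3: successors {2}; □◇(¬p ∨ ¬q) there: 2:T. ✓
4: no successors, so ◇□◇(¬p ∨ ¬q) fails. ✗
5: no successors, so ◇□◇(¬p ∨ ¬q) fails. ✗
Satisfying worlds: {3}.
So ◇□◇(¬p ∨ ¬q) fails at the other 4 worlds.

4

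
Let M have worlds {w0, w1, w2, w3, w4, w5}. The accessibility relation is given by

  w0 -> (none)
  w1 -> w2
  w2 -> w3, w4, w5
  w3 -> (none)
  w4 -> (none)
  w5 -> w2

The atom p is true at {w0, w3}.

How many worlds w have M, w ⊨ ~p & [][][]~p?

w0: ~p is F, [][][]~p is T. ✗
w1: ~p is T, [][][]~p is T. ✓
w2: ~p is T, [][][]~p is F. ✗
w3: ~p is F, [][][]~p is T. ✗
w4: ~p is T, [][][]~p is T. ✓
w5: ~p is T, [][][]~p is T. ✓
Satisfying worlds: {w1, w4, w5}.

3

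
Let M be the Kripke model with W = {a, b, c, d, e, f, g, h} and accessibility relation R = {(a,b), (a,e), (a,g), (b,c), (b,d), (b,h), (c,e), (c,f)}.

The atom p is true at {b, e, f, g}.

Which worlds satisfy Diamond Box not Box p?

a: successors {b, e, g}; Box not Box p there: b:F, e:T, g:T. ✓
b: successors {c, d, h}; Box not Box p there: c:F, d:T, h:T. ✓
c: successors {e, f}; Box not Box p there: e:T, f:T. ✓
d: no successors, so Diamond Box not Box p fails. ✗
e: no successors, so Diamond Box not Box p fails. ✗
f: no successors, so Diamond Box not Box p fails. ✗
g: no successors, so Diamond Box not Box p fails. ✗
h: no successors, so Diamond Box not Box p fails. ✗

{a, b, c}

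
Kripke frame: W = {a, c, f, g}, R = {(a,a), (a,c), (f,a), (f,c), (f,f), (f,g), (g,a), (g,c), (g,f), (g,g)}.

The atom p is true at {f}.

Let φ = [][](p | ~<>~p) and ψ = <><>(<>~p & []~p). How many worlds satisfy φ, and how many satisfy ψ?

1 and 3

For [][](p | ~<>~p):
a: successors {a, c}; [](p | ~<>~p) there: a:F, c:T. ✗
c: no successors, so [][](p | ~<>~p) holds vacuously. ✓
f: successors {a, c, f, g}; [](p | ~<>~p) there: a:F, c:T, f:F, g:F. ✗
g: successors {a, c, f, g}; [](p | ~<>~p) there: a:F, c:T, f:F, g:F. ✗
— 1 world.
For <><>(<>~p & []~p):
a: successors {a, c}; <>(<>~p & []~p) there: a:T, c:F. ✓
c: no successors, so <><>(<>~p & []~p) fails. ✗
f: successors {a, c, f, g}; <>(<>~p & []~p) there: a:T, c:F, f:T, g:T. ✓
g: successors {a, c, f, g}; <>(<>~p & []~p) there: a:T, c:F, f:T, g:T. ✓
— 3 worlds.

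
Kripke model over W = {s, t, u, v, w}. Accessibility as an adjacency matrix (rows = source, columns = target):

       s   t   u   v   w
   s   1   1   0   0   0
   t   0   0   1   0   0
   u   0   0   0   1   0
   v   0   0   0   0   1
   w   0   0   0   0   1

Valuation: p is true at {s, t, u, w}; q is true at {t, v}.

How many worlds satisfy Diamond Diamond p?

4

s: successors {s, t}; Diamond p there: s:T, t:T. ✓
t: successors {u}; Diamond p there: u:F. ✗
u: successors {v}; Diamond p there: v:T. ✓
v: successors {w}; Diamond p there: w:T. ✓
w: successors {w}; Diamond p there: w:T. ✓
Satisfying worlds: {s, u, v, w}.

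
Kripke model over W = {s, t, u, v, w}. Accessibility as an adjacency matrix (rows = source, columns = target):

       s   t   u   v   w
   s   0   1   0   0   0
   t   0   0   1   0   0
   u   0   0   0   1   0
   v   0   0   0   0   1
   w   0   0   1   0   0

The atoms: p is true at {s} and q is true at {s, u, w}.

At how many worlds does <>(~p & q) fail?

2

s: successors {t}; ~p & q there: t:F. ✗
t: successors {u}; ~p & q there: u:T. ✓
u: successors {v}; ~p & q there: v:F. ✗
v: successors {w}; ~p & q there: w:T. ✓
w: successors {u}; ~p & q there: u:T. ✓
Satisfying worlds: {t, v, w}.
So <>(~p & q) fails at the other 2 worlds.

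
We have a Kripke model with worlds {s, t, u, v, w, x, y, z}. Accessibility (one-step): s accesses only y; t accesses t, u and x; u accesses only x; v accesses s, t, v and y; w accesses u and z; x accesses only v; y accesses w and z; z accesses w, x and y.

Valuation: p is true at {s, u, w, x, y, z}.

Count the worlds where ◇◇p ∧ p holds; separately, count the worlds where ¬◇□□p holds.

For ◇◇p ∧ p:
s: ◇◇p is T, p is T. ✓
t: ◇◇p is T, p is F. ✗
u: ◇◇p is F, p is T. ✗
v: ◇◇p is T, p is F. ✗
w: ◇◇p is T, p is T. ✓
x: ◇◇p is T, p is T. ✓
y: ◇◇p is T, p is T. ✓
z: ◇◇p is T, p is T. ✓
— 5 worlds.
For ¬◇□□p:
s: ◇□□p is T. ✗
t: ◇□□p is F. ✓
u: ◇□□p is F. ✓
v: ◇□□p is T. ✗
w: ◇□□p is F. ✓
x: ◇□□p is F. ✓
y: ◇□□p is T. ✗
z: ◇□□p is T. ✗
— 4 worlds.

5 and 4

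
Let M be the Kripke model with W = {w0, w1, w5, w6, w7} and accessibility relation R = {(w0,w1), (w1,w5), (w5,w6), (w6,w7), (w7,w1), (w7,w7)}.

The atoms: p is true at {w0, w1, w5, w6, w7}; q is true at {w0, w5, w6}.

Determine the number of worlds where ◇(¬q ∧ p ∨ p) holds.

5

w0: successors {w1}; ¬q ∧ p ∨ p there: w1:T. ✓
w1: successors {w5}; ¬q ∧ p ∨ p there: w5:T. ✓
w5: successors {w6}; ¬q ∧ p ∨ p there: w6:T. ✓
w6: successors {w7}; ¬q ∧ p ∨ p there: w7:T. ✓
w7: successors {w1, w7}; ¬q ∧ p ∨ p there: w1:T, w7:T. ✓
Satisfying worlds: {w0, w1, w5, w6, w7}.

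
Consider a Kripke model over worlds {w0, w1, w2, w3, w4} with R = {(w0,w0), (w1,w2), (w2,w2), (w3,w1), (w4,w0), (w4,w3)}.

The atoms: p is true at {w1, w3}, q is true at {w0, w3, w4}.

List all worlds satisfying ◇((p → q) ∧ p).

{w4}

w0: successors {w0}; (p → q) ∧ p there: w0:F. ✗
w1: successors {w2}; (p → q) ∧ p there: w2:F. ✗
w2: successors {w2}; (p → q) ∧ p there: w2:F. ✗
w3: successors {w1}; (p → q) ∧ p there: w1:F. ✗
w4: successors {w0, w3}; (p → q) ∧ p there: w0:F, w3:T. ✓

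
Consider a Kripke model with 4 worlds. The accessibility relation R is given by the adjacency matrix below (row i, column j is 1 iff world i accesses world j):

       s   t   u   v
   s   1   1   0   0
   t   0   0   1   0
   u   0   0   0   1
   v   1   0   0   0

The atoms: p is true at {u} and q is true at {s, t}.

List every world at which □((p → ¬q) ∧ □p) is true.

s: successors {s, t}; (p → ¬q) ∧ □p there: s:F, t:T. ✗
t: successors {u}; (p → ¬q) ∧ □p there: u:F. ✗
u: successors {v}; (p → ¬q) ∧ □p there: v:F. ✗
v: successors {s}; (p → ¬q) ∧ □p there: s:F. ✗

∅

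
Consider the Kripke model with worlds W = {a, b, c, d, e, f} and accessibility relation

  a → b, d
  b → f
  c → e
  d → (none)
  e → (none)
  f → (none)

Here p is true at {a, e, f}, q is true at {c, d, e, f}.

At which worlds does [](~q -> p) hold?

{b, c, d, e, f}

a: successors {b, d}; ~q -> p there: b:F, d:T. ✗
b: successors {f}; ~q -> p there: f:T. ✓
c: successors {e}; ~q -> p there: e:T. ✓
d: no successors, so [](~q -> p) holds vacuously. ✓
e: no successors, so [](~q -> p) holds vacuously. ✓
f: no successors, so [](~q -> p) holds vacuously. ✓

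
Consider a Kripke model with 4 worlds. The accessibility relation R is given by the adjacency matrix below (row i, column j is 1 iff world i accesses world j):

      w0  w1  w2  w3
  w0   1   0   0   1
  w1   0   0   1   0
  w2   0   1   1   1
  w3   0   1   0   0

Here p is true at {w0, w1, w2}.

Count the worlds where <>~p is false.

w0: successors {w0, w3}; ~p there: w0:F, w3:T. ✓
w1: successors {w2}; ~p there: w2:F. ✗
w2: successors {w1, w2, w3}; ~p there: w1:F, w2:F, w3:T. ✓
w3: successors {w1}; ~p there: w1:F. ✗
Satisfying worlds: {w0, w2}.
So <>~p fails at the other 2 worlds.

2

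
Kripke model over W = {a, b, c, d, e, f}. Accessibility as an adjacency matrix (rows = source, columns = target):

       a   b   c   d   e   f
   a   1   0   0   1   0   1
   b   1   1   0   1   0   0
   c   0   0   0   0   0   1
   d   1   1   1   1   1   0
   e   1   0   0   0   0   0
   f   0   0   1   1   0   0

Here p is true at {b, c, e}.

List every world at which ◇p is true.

a: successors {a, d, f}; p there: a:F, d:F, f:F. ✗
b: successors {a, b, d}; p there: a:F, b:T, d:F. ✓
c: successors {f}; p there: f:F. ✗
d: successors {a, b, c, d, e}; p there: a:F, b:T, c:T, d:F, e:T. ✓
e: successors {a}; p there: a:F. ✗
f: successors {c, d}; p there: c:T, d:F. ✓

{b, d, f}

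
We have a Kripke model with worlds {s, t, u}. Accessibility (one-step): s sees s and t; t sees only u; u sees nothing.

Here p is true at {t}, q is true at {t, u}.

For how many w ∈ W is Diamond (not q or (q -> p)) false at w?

s: successors {s, t}; not q or (q -> p) there: s:T, t:T. ✓
t: successors {u}; not q or (q -> p) there: u:F. ✗
u: no successors, so Diamond (not q or (q -> p)) fails. ✗
Satisfying worlds: {s}.
So Diamond (not q or (q -> p)) fails at the other 2 worlds.

2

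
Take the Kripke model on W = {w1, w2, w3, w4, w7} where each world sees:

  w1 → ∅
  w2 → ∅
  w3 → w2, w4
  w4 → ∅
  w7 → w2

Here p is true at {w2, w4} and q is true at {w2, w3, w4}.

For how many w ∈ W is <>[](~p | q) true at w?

2

w1: no successors, so <>[](~p | q) fails. ✗
w2: no successors, so <>[](~p | q) fails. ✗
w3: successors {w2, w4}; [](~p | q) there: w2:T, w4:T. ✓
w4: no successors, so <>[](~p | q) fails. ✗
w7: successors {w2}; [](~p | q) there: w2:T. ✓
Satisfying worlds: {w3, w7}.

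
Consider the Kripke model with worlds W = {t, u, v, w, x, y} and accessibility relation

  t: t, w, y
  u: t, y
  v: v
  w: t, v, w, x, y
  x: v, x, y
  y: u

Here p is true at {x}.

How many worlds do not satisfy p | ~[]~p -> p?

1

t: p | ~[]~p is F, p is F. ✓
u: p | ~[]~p is F, p is F. ✓
v: p | ~[]~p is F, p is F. ✓
w: p | ~[]~p is T, p is F. ✗
x: p | ~[]~p is T, p is T. ✓
y: p | ~[]~p is F, p is F. ✓
Satisfying worlds: {t, u, v, x, y}.
So p | ~[]~p -> p fails at the other 1 world.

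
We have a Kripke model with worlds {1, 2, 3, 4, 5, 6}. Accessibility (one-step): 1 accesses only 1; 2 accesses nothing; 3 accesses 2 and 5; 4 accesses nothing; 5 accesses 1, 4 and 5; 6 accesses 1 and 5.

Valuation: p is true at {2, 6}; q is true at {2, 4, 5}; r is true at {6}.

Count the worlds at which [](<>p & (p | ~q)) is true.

1: successors {1}; <>p & (p | ~q) there: 1:F. ✗
2: no successors, so [](<>p & (p | ~q)) holds vacuously. ✓
3: successors {2, 5}; <>p & (p | ~q) there: 2:F, 5:F. ✗
4: no successors, so [](<>p & (p | ~q)) holds vacuously. ✓
5: successors {1, 4, 5}; <>p & (p | ~q) there: 1:F, 4:F, 5:F. ✗
6: successors {1, 5}; <>p & (p | ~q) there: 1:F, 5:F. ✗
Satisfying worlds: {2, 4}.

2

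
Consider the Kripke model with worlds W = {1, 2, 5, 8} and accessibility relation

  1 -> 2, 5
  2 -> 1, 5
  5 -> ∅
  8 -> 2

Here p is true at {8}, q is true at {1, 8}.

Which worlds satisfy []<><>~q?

{5, 8}

1: successors {2, 5}; <><>~q there: 2:T, 5:F. ✗
2: successors {1, 5}; <><>~q there: 1:T, 5:F. ✗
5: no successors, so []<><>~q holds vacuously. ✓
8: successors {2}; <><>~q there: 2:T. ✓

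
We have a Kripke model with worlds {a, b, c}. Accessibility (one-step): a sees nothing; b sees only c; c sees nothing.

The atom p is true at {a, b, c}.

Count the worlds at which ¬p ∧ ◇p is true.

a: ¬p is F, ◇p is F. ✗
b: ¬p is F, ◇p is T. ✗
c: ¬p is F, ◇p is F. ✗
Satisfying worlds: ∅.

0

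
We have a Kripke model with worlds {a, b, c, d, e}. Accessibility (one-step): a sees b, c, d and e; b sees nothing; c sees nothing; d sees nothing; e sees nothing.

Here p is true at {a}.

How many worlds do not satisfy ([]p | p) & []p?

a: []p | p is T, []p is F. ✗
b: []p | p is T, []p is T. ✓
c: []p | p is T, []p is T. ✓
d: []p | p is T, []p is T. ✓
e: []p | p is T, []p is T. ✓
Satisfying worlds: {b, c, d, e}.
So ([]p | p) & []p fails at the other 1 world.

1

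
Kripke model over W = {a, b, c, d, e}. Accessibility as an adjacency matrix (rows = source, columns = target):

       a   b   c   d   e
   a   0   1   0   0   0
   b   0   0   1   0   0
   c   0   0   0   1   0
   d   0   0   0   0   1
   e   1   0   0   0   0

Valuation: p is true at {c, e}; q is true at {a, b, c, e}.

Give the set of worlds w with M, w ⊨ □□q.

a: successors {b}; □q there: b:T. ✓
b: successors {c}; □q there: c:F. ✗
c: successors {d}; □q there: d:T. ✓
d: successors {e}; □q there: e:T. ✓
e: successors {a}; □q there: a:T. ✓

{a, c, d, e}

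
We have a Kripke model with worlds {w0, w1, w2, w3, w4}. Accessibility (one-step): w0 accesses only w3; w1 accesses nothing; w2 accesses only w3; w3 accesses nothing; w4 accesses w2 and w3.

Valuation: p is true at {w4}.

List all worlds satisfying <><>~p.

w0: successors {w3}; <>~p there: w3:F. ✗
w1: no successors, so <><>~p fails. ✗
w2: successors {w3}; <>~p there: w3:F. ✗
w3: no successors, so <><>~p fails. ✗
w4: successors {w2, w3}; <>~p there: w2:T, w3:F. ✓

{w4}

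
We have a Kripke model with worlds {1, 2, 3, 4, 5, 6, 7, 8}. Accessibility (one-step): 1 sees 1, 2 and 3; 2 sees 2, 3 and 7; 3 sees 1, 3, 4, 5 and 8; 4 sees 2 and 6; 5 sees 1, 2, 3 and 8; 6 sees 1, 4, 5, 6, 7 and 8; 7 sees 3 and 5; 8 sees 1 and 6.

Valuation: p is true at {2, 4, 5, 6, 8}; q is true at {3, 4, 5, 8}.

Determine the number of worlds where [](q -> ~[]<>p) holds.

1: successors {1, 2, 3}; q -> ~[]<>p there: 1:T, 2:T, 3:F. ✗
2: successors {2, 3, 7}; q -> ~[]<>p there: 2:T, 3:F, 7:T. ✗
3: successors {1, 3, 4, 5, 8}; q -> ~[]<>p there: 1:T, 3:F, 4:F, 5:F, 8:F. ✗
4: successors {2, 6}; q -> ~[]<>p there: 2:T, 6:T. ✓
5: successors {1, 2, 3, 8}; q -> ~[]<>p there: 1:T, 2:T, 3:F, 8:F. ✗
6: successors {1, 4, 5, 6, 7, 8}; q -> ~[]<>p there: 1:T, 4:F, 5:F, 6:T, 7:T, 8:F. ✗
7: successors {3, 5}; q -> ~[]<>p there: 3:F, 5:F. ✗
8: successors {1, 6}; q -> ~[]<>p there: 1:T, 6:T. ✓
Satisfying worlds: {4, 8}.

2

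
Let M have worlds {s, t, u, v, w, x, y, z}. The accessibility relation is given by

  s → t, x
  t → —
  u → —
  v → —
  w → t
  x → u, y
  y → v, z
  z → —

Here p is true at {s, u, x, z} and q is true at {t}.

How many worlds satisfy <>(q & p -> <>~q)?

4

s: successors {t, x}; q & p -> <>~q there: t:T, x:T. ✓
t: no successors, so <>(q & p -> <>~q) fails. ✗
u: no successors, so <>(q & p -> <>~q) fails. ✗
v: no successors, so <>(q & p -> <>~q) fails. ✗
w: successors {t}; q & p -> <>~q there: t:T. ✓
x: successors {u, y}; q & p -> <>~q there: u:T, y:T. ✓
y: successors {v, z}; q & p -> <>~q there: v:T, z:T. ✓
z: no successors, so <>(q & p -> <>~q) fails. ✗
Satisfying worlds: {s, w, x, y}.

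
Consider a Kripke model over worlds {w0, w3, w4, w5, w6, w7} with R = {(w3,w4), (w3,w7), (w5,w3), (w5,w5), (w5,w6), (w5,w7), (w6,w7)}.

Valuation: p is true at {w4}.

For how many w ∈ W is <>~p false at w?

3

w0: no successors, so <>~p fails. ✗
w3: successors {w4, w7}; ~p there: w4:F, w7:T. ✓
w4: no successors, so <>~p fails. ✗
w5: successors {w3, w5, w6, w7}; ~p there: w3:T, w5:T, w6:T, w7:T. ✓
w6: successors {w7}; ~p there: w7:T. ✓
w7: no successors, so <>~p fails. ✗
Satisfying worlds: {w3, w5, w6}.
So <>~p fails at the other 3 worlds.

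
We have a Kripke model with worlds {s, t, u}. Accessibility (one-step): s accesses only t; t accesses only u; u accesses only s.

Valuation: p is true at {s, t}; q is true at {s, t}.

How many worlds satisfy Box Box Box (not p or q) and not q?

s: Box Box Box (not p or q) is T, not q is F. ✗
t: Box Box Box (not p or q) is T, not q is F. ✗
u: Box Box Box (not p or q) is T, not q is T. ✓
Satisfying worlds: {u}.

1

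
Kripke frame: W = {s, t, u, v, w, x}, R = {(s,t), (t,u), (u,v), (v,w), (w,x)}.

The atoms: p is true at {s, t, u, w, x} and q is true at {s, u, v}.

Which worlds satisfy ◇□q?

s: successors {t}; □q there: t:T. ✓
t: successors {u}; □q there: u:T. ✓
u: successors {v}; □q there: v:F. ✗
v: successors {w}; □q there: w:F. ✗
w: successors {x}; □q there: x:T. ✓
x: no successors, so ◇□q fails. ✗

{s, t, w}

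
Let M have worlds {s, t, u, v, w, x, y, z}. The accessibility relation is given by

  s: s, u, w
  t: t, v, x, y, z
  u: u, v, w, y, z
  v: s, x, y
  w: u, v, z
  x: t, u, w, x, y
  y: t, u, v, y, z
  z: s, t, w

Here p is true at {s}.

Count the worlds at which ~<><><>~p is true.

s: <><><>~p is T. ✗
t: <><><>~p is T. ✗
u: <><><>~p is T. ✗
v: <><><>~p is T. ✗
w: <><><>~p is T. ✗
x: <><><>~p is T. ✗
y: <><><>~p is T. ✗
z: <><><>~p is T. ✗
Satisfying worlds: ∅.

0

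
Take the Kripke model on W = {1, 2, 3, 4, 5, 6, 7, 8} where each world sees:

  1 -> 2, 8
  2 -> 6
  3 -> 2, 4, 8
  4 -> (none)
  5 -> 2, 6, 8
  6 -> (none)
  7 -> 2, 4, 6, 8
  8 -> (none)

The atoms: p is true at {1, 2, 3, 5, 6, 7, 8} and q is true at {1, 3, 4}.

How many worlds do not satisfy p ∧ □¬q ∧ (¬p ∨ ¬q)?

4

1: p ∧ □¬q is T, ¬p ∨ ¬q is F. ✗
2: p ∧ □¬q is T, ¬p ∨ ¬q is T. ✓
3: p ∧ □¬q is F, ¬p ∨ ¬q is F. ✗
4: p ∧ □¬q is F, ¬p ∨ ¬q is T. ✗
5: p ∧ □¬q is T, ¬p ∨ ¬q is T. ✓
6: p ∧ □¬q is T, ¬p ∨ ¬q is T. ✓
7: p ∧ □¬q is F, ¬p ∨ ¬q is T. ✗
8: p ∧ □¬q is T, ¬p ∨ ¬q is T. ✓
Satisfying worlds: {2, 5, 6, 8}.
So p ∧ □¬q ∧ (¬p ∨ ¬q) fails at the other 4 worlds.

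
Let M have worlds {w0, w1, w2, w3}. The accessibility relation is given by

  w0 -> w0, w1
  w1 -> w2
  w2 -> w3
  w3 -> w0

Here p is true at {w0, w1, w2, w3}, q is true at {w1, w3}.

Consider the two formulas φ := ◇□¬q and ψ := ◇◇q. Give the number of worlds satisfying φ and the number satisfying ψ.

For ◇□¬q:
w0: successors {w0, w1}; □¬q there: w0:F, w1:T. ✓
w1: successors {w2}; □¬q there: w2:F. ✗
w2: successors {w3}; □¬q there: w3:T. ✓
w3: successors {w0}; □¬q there: w0:F. ✗
— 2 worlds.
For ◇◇q:
w0: successors {w0, w1}; ◇q there: w0:T, w1:F. ✓
w1: successors {w2}; ◇q there: w2:T. ✓
w2: successors {w3}; ◇q there: w3:F. ✗
w3: successors {w0}; ◇q there: w0:T. ✓
— 3 worlds.

2 and 3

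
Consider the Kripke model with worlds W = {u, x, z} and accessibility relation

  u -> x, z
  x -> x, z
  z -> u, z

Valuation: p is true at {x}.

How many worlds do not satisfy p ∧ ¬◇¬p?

3

u: p is F, ¬◇¬p is F. ✗
x: p is T, ¬◇¬p is F. ✗
z: p is F, ¬◇¬p is F. ✗
Satisfying worlds: ∅.
So p ∧ ¬◇¬p fails at the other 3 worlds.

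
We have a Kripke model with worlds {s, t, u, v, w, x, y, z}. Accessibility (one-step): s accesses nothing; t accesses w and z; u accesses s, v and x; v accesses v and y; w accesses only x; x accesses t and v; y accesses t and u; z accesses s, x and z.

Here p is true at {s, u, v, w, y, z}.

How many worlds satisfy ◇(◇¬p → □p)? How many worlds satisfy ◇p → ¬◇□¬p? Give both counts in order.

5 and 5

For ◇(◇¬p → □p):
s: no successors, so ◇(◇¬p → □p) fails. ✗
t: successors {w, z}; ◇¬p → □p there: w:F, z:F. ✗
u: successors {s, v, x}; ◇¬p → □p there: s:T, v:T, x:F. ✓
v: successors {v, y}; ◇¬p → □p there: v:T, y:F. ✓
w: successors {x}; ◇¬p → □p there: x:F. ✗
x: successors {t, v}; ◇¬p → □p there: t:T, v:T. ✓
y: successors {t, u}; ◇¬p → □p there: t:T, u:F. ✓
z: successors {s, x, z}; ◇¬p → □p there: s:T, x:F, z:F. ✓
— 5 worlds.
For ◇p → ¬◇□¬p:
s: ◇p is F, ¬◇□¬p is T. ✓
t: ◇p is T, ¬◇□¬p is F. ✗
u: ◇p is T, ¬◇□¬p is F. ✗
v: ◇p is T, ¬◇□¬p is T. ✓
w: ◇p is F, ¬◇□¬p is T. ✓
x: ◇p is T, ¬◇□¬p is T. ✓
y: ◇p is T, ¬◇□¬p is T. ✓
z: ◇p is T, ¬◇□¬p is F. ✗
— 5 worlds.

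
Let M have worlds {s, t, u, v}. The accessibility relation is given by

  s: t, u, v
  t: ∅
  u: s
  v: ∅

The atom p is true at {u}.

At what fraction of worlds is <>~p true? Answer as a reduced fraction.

s: successors {t, u, v}; ~p there: t:T, u:F, v:T. ✓
t: no successors, so <>~p fails. ✗
u: successors {s}; ~p there: s:T. ✓
v: no successors, so <>~p fails. ✗
That's 2 of 4 worlds, so 2/4 = 1/2.

1/2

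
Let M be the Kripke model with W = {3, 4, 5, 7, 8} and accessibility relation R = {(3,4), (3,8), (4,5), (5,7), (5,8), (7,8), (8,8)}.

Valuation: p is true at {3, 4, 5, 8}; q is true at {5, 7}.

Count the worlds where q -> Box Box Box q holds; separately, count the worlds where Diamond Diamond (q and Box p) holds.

3 and 1

For q -> Box Box Box q:
3: q is F, Box Box Box q is F. ✓
4: q is F, Box Box Box q is F. ✓
5: q is T, Box Box Box q is F. ✗
7: q is T, Box Box Box q is F. ✗
8: q is F, Box Box Box q is F. ✓
— 3 worlds.
For Diamond Diamond (q and Box p):
3: successors {4, 8}; Diamond (q and Box p) there: 4:F, 8:F. ✗
4: successors {5}; Diamond (q and Box p) there: 5:T. ✓
5: successors {7, 8}; Diamond (q and Box p) there: 7:F, 8:F. ✗
7: successors {8}; Diamond (q and Box p) there: 8:F. ✗
8: successors {8}; Diamond (q and Box p) there: 8:F. ✗
— 1 world.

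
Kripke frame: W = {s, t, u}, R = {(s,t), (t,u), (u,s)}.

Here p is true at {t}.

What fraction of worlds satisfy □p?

1/3

s: successors {t}; p there: t:T. ✓
t: successors {u}; p there: u:F. ✗
u: successors {s}; p there: s:F. ✗
That's 1 of 3 worlds, so 1/3.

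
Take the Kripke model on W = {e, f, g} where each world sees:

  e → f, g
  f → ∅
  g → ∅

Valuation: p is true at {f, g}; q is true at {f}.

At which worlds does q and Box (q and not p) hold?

{f}

e: q is F, Box (q and not p) is F. ✗
f: q is T, Box (q and not p) is T. ✓
g: q is F, Box (q and not p) is T. ✗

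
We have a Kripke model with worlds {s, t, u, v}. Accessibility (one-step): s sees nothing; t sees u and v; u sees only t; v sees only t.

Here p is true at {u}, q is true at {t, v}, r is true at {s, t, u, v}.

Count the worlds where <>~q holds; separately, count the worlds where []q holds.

For <>~q:
s: no successors, so <>~q fails. ✗
t: successors {u, v}; ~q there: u:T, v:F. ✓
u: successors {t}; ~q there: t:F. ✗
v: successors {t}; ~q there: t:F. ✗
— 1 world.
For []q:
s: no successors, so []q holds vacuously. ✓
t: successors {u, v}; q there: u:F, v:T. ✗
u: successors {t}; q there: t:T. ✓
v: successors {t}; q there: t:T. ✓
— 3 worlds.

1 and 3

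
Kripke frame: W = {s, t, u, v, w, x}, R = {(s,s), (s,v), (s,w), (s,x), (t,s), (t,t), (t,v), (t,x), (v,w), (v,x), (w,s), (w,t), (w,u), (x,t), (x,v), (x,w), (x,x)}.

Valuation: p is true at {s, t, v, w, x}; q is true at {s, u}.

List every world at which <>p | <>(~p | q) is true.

s: <>p is T, <>(~p | q) is T. ✓
t: <>p is T, <>(~p | q) is T. ✓
u: <>p is F, <>(~p | q) is F. ✗
v: <>p is T, <>(~p | q) is F. ✓
w: <>p is T, <>(~p | q) is T. ✓
x: <>p is T, <>(~p | q) is F. ✓

{s, t, v, w, x}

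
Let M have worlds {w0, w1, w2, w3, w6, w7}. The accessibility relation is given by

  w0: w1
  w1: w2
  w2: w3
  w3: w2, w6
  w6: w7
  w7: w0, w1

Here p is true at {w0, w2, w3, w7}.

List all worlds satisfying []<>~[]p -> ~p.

{w0, w1, w2, w6, w7}

w0: []<>~[]p is F, ~p is F. ✓
w1: []<>~[]p is T, ~p is T. ✓
w2: []<>~[]p is F, ~p is F. ✓
w3: []<>~[]p is T, ~p is F. ✗
w6: []<>~[]p is T, ~p is T. ✓
w7: []<>~[]p is F, ~p is F. ✓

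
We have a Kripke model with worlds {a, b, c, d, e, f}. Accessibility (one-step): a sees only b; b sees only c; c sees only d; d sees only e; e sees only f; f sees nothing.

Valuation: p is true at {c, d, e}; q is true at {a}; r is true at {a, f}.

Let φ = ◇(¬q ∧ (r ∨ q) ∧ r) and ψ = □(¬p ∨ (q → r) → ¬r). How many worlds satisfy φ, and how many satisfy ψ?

For ◇(¬q ∧ (r ∨ q) ∧ r):
a: successors {b}; ¬q ∧ (r ∨ q) ∧ r there: b:F. ✗
b: successors {c}; ¬q ∧ (r ∨ q) ∧ r there: c:F. ✗
c: successors {d}; ¬q ∧ (r ∨ q) ∧ r there: d:F. ✗
d: successors {e}; ¬q ∧ (r ∨ q) ∧ r there: e:F. ✗
e: successors {f}; ¬q ∧ (r ∨ q) ∧ r there: f:T. ✓
f: no successors, so ◇(¬q ∧ (r ∨ q) ∧ r) fails. ✗
— 1 world.
For □(¬p ∨ (q → r) → ¬r):
a: successors {b}; ¬p ∨ (q → r) → ¬r there: b:T. ✓
b: successors {c}; ¬p ∨ (q → r) → ¬r there: c:T. ✓
c: successors {d}; ¬p ∨ (q → r) → ¬r there: d:T. ✓
d: successors {e}; ¬p ∨ (q → r) → ¬r there: e:T. ✓
e: successors {f}; ¬p ∨ (q → r) → ¬r there: f:F. ✗
f: no successors, so □(¬p ∨ (q → r) → ¬r) holds vacuously. ✓
— 5 worlds.

1 and 5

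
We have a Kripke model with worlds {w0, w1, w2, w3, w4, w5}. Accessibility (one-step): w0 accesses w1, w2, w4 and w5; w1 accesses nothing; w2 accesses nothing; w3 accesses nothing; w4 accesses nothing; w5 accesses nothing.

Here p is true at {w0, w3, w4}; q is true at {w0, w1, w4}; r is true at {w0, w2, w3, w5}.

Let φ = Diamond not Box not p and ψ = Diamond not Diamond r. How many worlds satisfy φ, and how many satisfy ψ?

0 and 1

For Diamond not Box not p:
w0: successors {w1, w2, w4, w5}; not Box not p there: w1:F, w2:F, w4:F, w5:F. ✗
w1: no successors, so Diamond not Box not p fails. ✗
w2: no successors, so Diamond not Box not p fails. ✗
w3: no successors, so Diamond not Box not p fails. ✗
w4: no successors, so Diamond not Box not p fails. ✗
w5: no successors, so Diamond not Box not p fails. ✗
— 0 worlds.
For Diamond not Diamond r:
w0: successors {w1, w2, w4, w5}; not Diamond r there: w1:T, w2:T, w4:T, w5:T. ✓
w1: no successors, so Diamond not Diamond r fails. ✗
w2: no successors, so Diamond not Diamond r fails. ✗
w3: no successors, so Diamond not Diamond r fails. ✗
w4: no successors, so Diamond not Diamond r fails. ✗
w5: no successors, so Diamond not Diamond r fails. ✗
— 1 world.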